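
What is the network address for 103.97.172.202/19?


IP:   01100111.01100001.10101100.11001010
Mask: 11111111.11111111.11100000.00000000
AND operation:
Net:  01100111.01100001.10100000.00000000
Network: 103.97.160.0/19


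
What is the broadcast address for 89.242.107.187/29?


Network: 89.242.107.184/29
Host bits = 3
Set all host bits to 1:
Broadcast: 89.242.107.191


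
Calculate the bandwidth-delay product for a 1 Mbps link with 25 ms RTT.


BDP = bandwidth * RTT
= 1 Mbps * 25 ms
= 1 * 1e6 * 25 / 1000 bits
= 25000 bits
= 3125 bytes
= 3.0518 KB
BDP = 25000 bits (3125 bytes)


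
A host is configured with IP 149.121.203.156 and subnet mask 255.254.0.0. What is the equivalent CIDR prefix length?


Binary: 11111111.11111110.00000000.00000000
Count leading 1s
Prefix: /15


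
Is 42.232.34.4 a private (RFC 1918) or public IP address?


RFC 1918 private ranges:
  10.0.0.0/8 (10.0.0.0 - 10.255.255.255)
  172.16.0.0/12 (172.16.0.0 - 172.31.255.255)
  192.168.0.0/16 (192.168.0.0 - 192.168.255.255)
Public (not in any RFC 1918 range)


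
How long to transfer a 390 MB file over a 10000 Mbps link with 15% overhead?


Effective throughput = 10000 * (1 - 15/100) = 8500 Mbps
File size in Mb = 390 * 8 = 3120 Mb
Time = 3120 / 8500
Time = 0.3671 seconds


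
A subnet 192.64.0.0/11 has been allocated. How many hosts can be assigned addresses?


Host bits = 32 - 11 = 21
Total addresses = 2^21 = 2097152
Usable = total - 2 (network and broadcast)
Usable hosts: 2097150


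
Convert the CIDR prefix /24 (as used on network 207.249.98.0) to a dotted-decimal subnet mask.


/24 means 24 network bits, 8 host bits
Binary: 11111111111111111111111100000000
Mask: 255.255.255.0


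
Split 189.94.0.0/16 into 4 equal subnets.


New prefix = 16 + 2 = 18
Each subnet has 16384 addresses
  189.94.0.0/18
  189.94.64.0/18
  189.94.128.0/18
  189.94.192.0/18
Subnets: 189.94.0.0/18, 189.94.64.0/18, 189.94.128.0/18, 189.94.192.0/18


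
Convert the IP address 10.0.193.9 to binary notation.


10 = 00001010
0 = 00000000
193 = 11000001
9 = 00001001
Binary: 00001010.00000000.11000001.00001001


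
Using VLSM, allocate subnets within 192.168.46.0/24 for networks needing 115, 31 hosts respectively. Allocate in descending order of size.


115 hosts -> /25 (126 usable): 192.168.46.0/25
31 hosts -> /26 (62 usable): 192.168.46.128/26
Allocation: 192.168.46.0/25 (115 hosts, 126 usable); 192.168.46.128/26 (31 hosts, 62 usable)


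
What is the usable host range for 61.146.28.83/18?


Network: 61.146.0.0
Broadcast: 61.146.63.255
First usable = network + 1
Last usable = broadcast - 1
Range: 61.146.0.1 to 61.146.63.254


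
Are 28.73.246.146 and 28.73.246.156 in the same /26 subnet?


Mask: 255.255.255.192
28.73.246.146 AND mask = 28.73.246.128
28.73.246.156 AND mask = 28.73.246.128
Yes, same subnet (28.73.246.128)


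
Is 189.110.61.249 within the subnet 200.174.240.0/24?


Subnet network: 200.174.240.0
Test IP AND mask: 189.110.61.0
No, 189.110.61.249 is not in 200.174.240.0/24


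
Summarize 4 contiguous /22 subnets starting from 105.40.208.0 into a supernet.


Original prefix: /22
Number of subnets: 4 = 2^2
New prefix = 22 - 2 = 20
Supernet: 105.40.208.0/20


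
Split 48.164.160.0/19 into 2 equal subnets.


New prefix = 19 + 1 = 20
Each subnet has 4096 addresses
  48.164.160.0/20
  48.164.176.0/20
Subnets: 48.164.160.0/20, 48.164.176.0/20


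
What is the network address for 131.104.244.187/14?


IP:   10000011.01101000.11110100.10111011
Mask: 11111111.11111100.00000000.00000000
AND operation:
Net:  10000011.01101000.00000000.00000000
Network: 131.104.0.0/14


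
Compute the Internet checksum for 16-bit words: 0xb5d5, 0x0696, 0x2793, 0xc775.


Sum all words (with carry folding):
+ 0xb5d5 = 0xb5d5
+ 0x0696 = 0xbc6b
+ 0x2793 = 0xe3fe
+ 0xc775 = 0xab74
One's complement: ~0xab74
Checksum = 0x548b


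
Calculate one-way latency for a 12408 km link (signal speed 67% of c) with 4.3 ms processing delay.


Speed = 0.67 * 3e5 km/s = 201000 km/s
Propagation delay = 12408 / 201000 = 0.0617 s = 61.7313 ms
Processing delay = 4.3 ms
Total one-way latency = 66.0313 ms


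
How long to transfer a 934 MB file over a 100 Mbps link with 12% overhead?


Effective throughput = 100 * (1 - 12/100) = 88 Mbps
File size in Mb = 934 * 8 = 7472 Mb
Time = 7472 / 88
Time = 84.9091 seconds


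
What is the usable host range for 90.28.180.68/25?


Network: 90.28.180.0
Broadcast: 90.28.180.127
First usable = network + 1
Last usable = broadcast - 1
Range: 90.28.180.1 to 90.28.180.126


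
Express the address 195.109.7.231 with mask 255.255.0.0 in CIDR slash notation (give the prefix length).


Binary: 11111111.11111111.00000000.00000000
Count leading 1s
Prefix: /16


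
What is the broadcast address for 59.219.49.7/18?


Network: 59.219.0.0/18
Host bits = 14
Set all host bits to 1:
Broadcast: 59.219.63.255


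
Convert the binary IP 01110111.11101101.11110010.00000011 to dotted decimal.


01110111 = 119
11101101 = 237
11110010 = 242
00000011 = 3
IP: 119.237.242.3


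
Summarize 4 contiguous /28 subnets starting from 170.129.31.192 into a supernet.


Original prefix: /28
Number of subnets: 4 = 2^2
New prefix = 28 - 2 = 26
Supernet: 170.129.31.192/26


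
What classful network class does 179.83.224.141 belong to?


First octet: 179
Binary: 10110011
10xxxxxx -> Class B (128-191)
Class B, default mask 255.255.0.0 (/16)


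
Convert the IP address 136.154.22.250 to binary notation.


136 = 10001000
154 = 10011010
22 = 00010110
250 = 11111010
Binary: 10001000.10011010.00010110.11111010


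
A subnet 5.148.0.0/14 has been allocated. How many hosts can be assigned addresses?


Host bits = 32 - 14 = 18
Total addresses = 2^18 = 262144
Usable = total - 2 (network and broadcast)
Usable hosts: 262142


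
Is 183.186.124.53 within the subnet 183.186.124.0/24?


Subnet network: 183.186.124.0
Test IP AND mask: 183.186.124.0
Yes, 183.186.124.53 is in 183.186.124.0/24


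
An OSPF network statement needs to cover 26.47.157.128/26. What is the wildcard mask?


Subnet mask: 255.255.255.192
Wildcard = 255.255.255.255 - subnet mask
255 - 255 = 0
255 - 255 = 0
255 - 255 = 0
255 - 192 = 63
Wildcard: 0.0.0.63


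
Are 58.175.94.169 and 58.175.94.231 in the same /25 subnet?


Mask: 255.255.255.128
58.175.94.169 AND mask = 58.175.94.128
58.175.94.231 AND mask = 58.175.94.128
Yes, same subnet (58.175.94.128)


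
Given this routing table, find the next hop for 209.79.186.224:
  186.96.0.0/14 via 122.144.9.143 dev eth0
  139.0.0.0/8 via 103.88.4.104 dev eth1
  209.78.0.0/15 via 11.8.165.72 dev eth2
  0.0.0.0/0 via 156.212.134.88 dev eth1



Longest prefix match for 209.79.186.224:
  /14 186.96.0.0: no
  /8 139.0.0.0: no
  /15 209.78.0.0: MATCH
  /0 0.0.0.0: MATCH
Selected: next-hop 11.8.165.72 via eth2 (matched /15)


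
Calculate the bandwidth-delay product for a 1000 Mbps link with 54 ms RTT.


BDP = bandwidth * RTT
= 1000 Mbps * 54 ms
= 1000 * 1e6 * 54 / 1000 bits
= 54000000 bits
= 6750000 bytes
= 6591.7969 KB
BDP = 54000000 bits (6750000 bytes)


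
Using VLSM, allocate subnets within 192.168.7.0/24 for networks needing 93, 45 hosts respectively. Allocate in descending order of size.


93 hosts -> /25 (126 usable): 192.168.7.0/25
45 hosts -> /26 (62 usable): 192.168.7.128/26
Allocation: 192.168.7.0/25 (93 hosts, 126 usable); 192.168.7.128/26 (45 hosts, 62 usable)


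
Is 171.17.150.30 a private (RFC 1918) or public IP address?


RFC 1918 private ranges:
  10.0.0.0/8 (10.0.0.0 - 10.255.255.255)
  172.16.0.0/12 (172.16.0.0 - 172.31.255.255)
  192.168.0.0/16 (192.168.0.0 - 192.168.255.255)
Public (not in any RFC 1918 range)


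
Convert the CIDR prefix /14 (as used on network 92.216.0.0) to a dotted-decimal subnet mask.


/14 means 14 network bits, 18 host bits
Binary: 11111111111111000000000000000000
Mask: 255.252.0.0


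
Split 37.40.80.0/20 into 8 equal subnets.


New prefix = 20 + 3 = 23
Each subnet has 512 addresses
  37.40.80.0/23
  37.40.82.0/23
  37.40.84.0/23
  37.40.86.0/23
  37.40.88.0/23
  37.40.90.0/23
  37.40.92.0/23
  37.40.94.0/23
Subnets: 37.40.80.0/23, 37.40.82.0/23, 37.40.84.0/23, 37.40.86.0/23, 37.40.88.0/23, 37.40.90.0/23, 37.40.92.0/23, 37.40.94.0/23


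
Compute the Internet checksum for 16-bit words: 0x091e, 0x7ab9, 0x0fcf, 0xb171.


Sum all words (with carry folding):
+ 0x091e = 0x091e
+ 0x7ab9 = 0x83d7
+ 0x0fcf = 0x93a6
+ 0xb171 = 0x4518
One's complement: ~0x4518
Checksum = 0xbae7


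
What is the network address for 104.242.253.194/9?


IP:   01101000.11110010.11111101.11000010
Mask: 11111111.10000000.00000000.00000000
AND operation:
Net:  01101000.10000000.00000000.00000000
Network: 104.128.0.0/9


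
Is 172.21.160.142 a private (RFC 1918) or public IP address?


RFC 1918 private ranges:
  10.0.0.0/8 (10.0.0.0 - 10.255.255.255)
  172.16.0.0/12 (172.16.0.0 - 172.31.255.255)
  192.168.0.0/16 (192.168.0.0 - 192.168.255.255)
Private (in 172.16.0.0/12)


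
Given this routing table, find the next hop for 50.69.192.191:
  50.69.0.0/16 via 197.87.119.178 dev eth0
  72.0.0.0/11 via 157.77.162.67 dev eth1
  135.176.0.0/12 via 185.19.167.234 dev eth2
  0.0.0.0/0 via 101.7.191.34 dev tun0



Longest prefix match for 50.69.192.191:
  /16 50.69.0.0: MATCH
  /11 72.0.0.0: no
  /12 135.176.0.0: no
  /0 0.0.0.0: MATCH
Selected: next-hop 197.87.119.178 via eth0 (matched /16)


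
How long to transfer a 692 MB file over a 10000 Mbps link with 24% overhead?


Effective throughput = 10000 * (1 - 24/100) = 7600 Mbps
File size in Mb = 692 * 8 = 5536 Mb
Time = 5536 / 7600
Time = 0.7284 seconds


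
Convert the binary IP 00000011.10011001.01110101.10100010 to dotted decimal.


00000011 = 3
10011001 = 153
01110101 = 117
10100010 = 162
IP: 3.153.117.162


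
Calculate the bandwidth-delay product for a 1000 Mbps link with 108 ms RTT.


BDP = bandwidth * RTT
= 1000 Mbps * 108 ms
= 1000 * 1e6 * 108 / 1000 bits
= 108000000 bits
= 13500000 bytes
= 13183.5938 KB
BDP = 108000000 bits (13500000 bytes)


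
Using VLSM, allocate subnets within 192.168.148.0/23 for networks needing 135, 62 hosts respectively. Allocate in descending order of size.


135 hosts -> /24 (254 usable): 192.168.148.0/24
62 hosts -> /26 (62 usable): 192.168.149.0/26
Allocation: 192.168.148.0/24 (135 hosts, 254 usable); 192.168.149.0/26 (62 hosts, 62 usable)


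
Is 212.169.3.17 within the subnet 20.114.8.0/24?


Subnet network: 20.114.8.0
Test IP AND mask: 212.169.3.0
No, 212.169.3.17 is not in 20.114.8.0/24


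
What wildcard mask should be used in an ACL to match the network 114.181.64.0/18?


Subnet mask: 255.255.192.0
Wildcard = 255.255.255.255 - subnet mask
255 - 255 = 0
255 - 255 = 0
255 - 192 = 63
255 - 0 = 255
Wildcard: 0.0.63.255


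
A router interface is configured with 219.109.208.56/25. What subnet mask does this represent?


/25 means 25 network bits, 7 host bits
Binary: 11111111111111111111111110000000
Mask: 255.255.255.128


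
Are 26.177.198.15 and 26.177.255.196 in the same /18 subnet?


Mask: 255.255.192.0
26.177.198.15 AND mask = 26.177.192.0
26.177.255.196 AND mask = 26.177.192.0
Yes, same subnet (26.177.192.0)


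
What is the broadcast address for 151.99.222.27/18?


Network: 151.99.192.0/18
Host bits = 14
Set all host bits to 1:
Broadcast: 151.99.255.255


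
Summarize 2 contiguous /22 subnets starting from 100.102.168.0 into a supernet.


Original prefix: /22
Number of subnets: 2 = 2^1
New prefix = 22 - 1 = 21
Supernet: 100.102.168.0/21


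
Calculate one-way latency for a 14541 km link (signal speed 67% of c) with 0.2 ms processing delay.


Speed = 0.67 * 3e5 km/s = 201000 km/s
Propagation delay = 14541 / 201000 = 0.0723 s = 72.3433 ms
Processing delay = 0.2 ms
Total one-way latency = 72.5433 ms


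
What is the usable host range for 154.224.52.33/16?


Network: 154.224.0.0
Broadcast: 154.224.255.255
First usable = network + 1
Last usable = broadcast - 1
Range: 154.224.0.1 to 154.224.255.254


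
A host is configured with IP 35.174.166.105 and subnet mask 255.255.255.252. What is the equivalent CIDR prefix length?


Binary: 11111111.11111111.11111111.11111100
Count leading 1s
Prefix: /30


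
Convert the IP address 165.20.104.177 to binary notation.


165 = 10100101
20 = 00010100
104 = 01101000
177 = 10110001
Binary: 10100101.00010100.01101000.10110001


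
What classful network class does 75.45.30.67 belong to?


First octet: 75
Binary: 01001011
0xxxxxxx -> Class A (1-126)
Class A, default mask 255.0.0.0 (/8)


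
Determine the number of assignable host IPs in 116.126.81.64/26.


Host bits = 32 - 26 = 6
Total addresses = 2^6 = 64
Usable = total - 2 (network and broadcast)
Usable hosts: 62


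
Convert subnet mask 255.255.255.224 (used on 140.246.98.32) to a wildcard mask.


Subnet mask: 255.255.255.224
Wildcard = 255.255.255.255 - subnet mask
255 - 255 = 0
255 - 255 = 0
255 - 255 = 0
255 - 224 = 31
Wildcard: 0.0.0.31


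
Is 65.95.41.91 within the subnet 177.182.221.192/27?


Subnet network: 177.182.221.192
Test IP AND mask: 65.95.41.64
No, 65.95.41.91 is not in 177.182.221.192/27


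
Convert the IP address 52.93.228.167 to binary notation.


52 = 00110100
93 = 01011101
228 = 11100100
167 = 10100111
Binary: 00110100.01011101.11100100.10100111


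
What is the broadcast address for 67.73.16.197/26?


Network: 67.73.16.192/26
Host bits = 6
Set all host bits to 1:
Broadcast: 67.73.16.255


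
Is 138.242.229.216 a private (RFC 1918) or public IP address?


RFC 1918 private ranges:
  10.0.0.0/8 (10.0.0.0 - 10.255.255.255)
  172.16.0.0/12 (172.16.0.0 - 172.31.255.255)
  192.168.0.0/16 (192.168.0.0 - 192.168.255.255)
Public (not in any RFC 1918 range)


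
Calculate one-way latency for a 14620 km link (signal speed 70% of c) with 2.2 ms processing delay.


Speed = 0.7 * 3e5 km/s = 210000 km/s
Propagation delay = 14620 / 210000 = 0.0696 s = 69.619 ms
Processing delay = 2.2 ms
Total one-way latency = 71.819 ms


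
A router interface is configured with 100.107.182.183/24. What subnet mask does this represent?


/24 means 24 network bits, 8 host bits
Binary: 11111111111111111111111100000000
Mask: 255.255.255.0


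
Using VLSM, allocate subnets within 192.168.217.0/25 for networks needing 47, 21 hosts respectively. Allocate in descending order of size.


47 hosts -> /26 (62 usable): 192.168.217.0/26
21 hosts -> /27 (30 usable): 192.168.217.64/27
Allocation: 192.168.217.0/26 (47 hosts, 62 usable); 192.168.217.64/27 (21 hosts, 30 usable)


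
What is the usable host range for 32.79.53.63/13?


Network: 32.72.0.0
Broadcast: 32.79.255.255
First usable = network + 1
Last usable = broadcast - 1
Range: 32.72.0.1 to 32.79.255.254


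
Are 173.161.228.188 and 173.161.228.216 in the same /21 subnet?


Mask: 255.255.248.0
173.161.228.188 AND mask = 173.161.224.0
173.161.228.216 AND mask = 173.161.224.0
Yes, same subnet (173.161.224.0)


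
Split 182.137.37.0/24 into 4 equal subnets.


New prefix = 24 + 2 = 26
Each subnet has 64 addresses
  182.137.37.0/26
  182.137.37.64/26
  182.137.37.128/26
  182.137.37.192/26
Subnets: 182.137.37.0/26, 182.137.37.64/26, 182.137.37.128/26, 182.137.37.192/26


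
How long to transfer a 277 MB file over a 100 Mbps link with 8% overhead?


Effective throughput = 100 * (1 - 8/100) = 92 Mbps
File size in Mb = 277 * 8 = 2216 Mb
Time = 2216 / 92
Time = 24.087 seconds


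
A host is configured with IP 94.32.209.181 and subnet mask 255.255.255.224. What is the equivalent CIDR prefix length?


Binary: 11111111.11111111.11111111.11100000
Count leading 1s
Prefix: /27


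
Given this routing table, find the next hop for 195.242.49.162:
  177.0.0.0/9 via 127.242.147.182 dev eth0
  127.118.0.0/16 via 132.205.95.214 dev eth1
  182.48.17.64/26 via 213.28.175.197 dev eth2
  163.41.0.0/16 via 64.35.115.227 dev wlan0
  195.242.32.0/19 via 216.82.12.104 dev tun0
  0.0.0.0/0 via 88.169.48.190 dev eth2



Longest prefix match for 195.242.49.162:
  /9 177.0.0.0: no
  /16 127.118.0.0: no
  /26 182.48.17.64: no
  /16 163.41.0.0: no
  /19 195.242.32.0: MATCH
  /0 0.0.0.0: MATCH
Selected: next-hop 216.82.12.104 via tun0 (matched /19)


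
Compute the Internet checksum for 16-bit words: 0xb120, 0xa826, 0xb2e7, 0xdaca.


Sum all words (with carry folding):
+ 0xb120 = 0xb120
+ 0xa826 = 0x5947
+ 0xb2e7 = 0x0c2f
+ 0xdaca = 0xe6f9
One's complement: ~0xe6f9
Checksum = 0x1906


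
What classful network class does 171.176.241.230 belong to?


First octet: 171
Binary: 10101011
10xxxxxx -> Class B (128-191)
Class B, default mask 255.255.0.0 (/16)


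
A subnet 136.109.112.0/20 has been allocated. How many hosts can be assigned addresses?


Host bits = 32 - 20 = 12
Total addresses = 2^12 = 4096
Usable = total - 2 (network and broadcast)
Usable hosts: 4094


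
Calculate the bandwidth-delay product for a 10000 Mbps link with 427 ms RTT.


BDP = bandwidth * RTT
= 10000 Mbps * 427 ms
= 10000 * 1e6 * 427 / 1000 bits
= 4270000000 bits
= 533750000 bytes
= 521240.2344 KB
BDP = 4270000000 bits (533750000 bytes)


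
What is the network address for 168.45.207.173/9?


IP:   10101000.00101101.11001111.10101101
Mask: 11111111.10000000.00000000.00000000
AND operation:
Net:  10101000.00000000.00000000.00000000
Network: 168.0.0.0/9


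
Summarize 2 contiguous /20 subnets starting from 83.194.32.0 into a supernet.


Original prefix: /20
Number of subnets: 2 = 2^1
New prefix = 20 - 1 = 19
Supernet: 83.194.32.0/19


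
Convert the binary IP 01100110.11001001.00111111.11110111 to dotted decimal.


01100110 = 102
11001001 = 201
00111111 = 63
11110111 = 247
IP: 102.201.63.247


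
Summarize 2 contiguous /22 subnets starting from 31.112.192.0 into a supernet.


Original prefix: /22
Number of subnets: 2 = 2^1
New prefix = 22 - 1 = 21
Supernet: 31.112.192.0/21


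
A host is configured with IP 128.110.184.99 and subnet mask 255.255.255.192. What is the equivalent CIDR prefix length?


Binary: 11111111.11111111.11111111.11000000
Count leading 1s
Prefix: /26


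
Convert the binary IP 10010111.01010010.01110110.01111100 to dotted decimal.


10010111 = 151
01010010 = 82
01110110 = 118
01111100 = 124
IP: 151.82.118.124


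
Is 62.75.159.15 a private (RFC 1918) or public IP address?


RFC 1918 private ranges:
  10.0.0.0/8 (10.0.0.0 - 10.255.255.255)
  172.16.0.0/12 (172.16.0.0 - 172.31.255.255)
  192.168.0.0/16 (192.168.0.0 - 192.168.255.255)
Public (not in any RFC 1918 range)


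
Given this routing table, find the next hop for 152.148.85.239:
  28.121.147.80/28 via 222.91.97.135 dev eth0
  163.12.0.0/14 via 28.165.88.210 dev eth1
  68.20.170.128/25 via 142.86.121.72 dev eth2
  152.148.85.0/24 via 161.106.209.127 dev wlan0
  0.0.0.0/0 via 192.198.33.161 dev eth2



Longest prefix match for 152.148.85.239:
  /28 28.121.147.80: no
  /14 163.12.0.0: no
  /25 68.20.170.128: no
  /24 152.148.85.0: MATCH
  /0 0.0.0.0: MATCH
Selected: next-hop 161.106.209.127 via wlan0 (matched /24)


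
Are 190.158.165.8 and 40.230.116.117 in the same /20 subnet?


Mask: 255.255.240.0
190.158.165.8 AND mask = 190.158.160.0
40.230.116.117 AND mask = 40.230.112.0
No, different subnets (190.158.160.0 vs 40.230.112.0)


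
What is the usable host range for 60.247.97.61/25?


Network: 60.247.97.0
Broadcast: 60.247.97.127
First usable = network + 1
Last usable = broadcast - 1
Range: 60.247.97.1 to 60.247.97.126


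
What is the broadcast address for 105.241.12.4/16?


Network: 105.241.0.0/16
Host bits = 16
Set all host bits to 1:
Broadcast: 105.241.255.255


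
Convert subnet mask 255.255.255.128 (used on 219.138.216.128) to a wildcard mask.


Subnet mask: 255.255.255.128
Wildcard = 255.255.255.255 - subnet mask
255 - 255 = 0
255 - 255 = 0
255 - 255 = 0
255 - 128 = 127
Wildcard: 0.0.0.127


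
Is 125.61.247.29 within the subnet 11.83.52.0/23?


Subnet network: 11.83.52.0
Test IP AND mask: 125.61.246.0
No, 125.61.247.29 is not in 11.83.52.0/23


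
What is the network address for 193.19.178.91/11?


IP:   11000001.00010011.10110010.01011011
Mask: 11111111.11100000.00000000.00000000
AND operation:
Net:  11000001.00000000.00000000.00000000
Network: 193.0.0.0/11


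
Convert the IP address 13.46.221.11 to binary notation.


13 = 00001101
46 = 00101110
221 = 11011101
11 = 00001011
Binary: 00001101.00101110.11011101.00001011


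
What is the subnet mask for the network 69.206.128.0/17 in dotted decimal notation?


/17 means 17 network bits, 15 host bits
Binary: 11111111111111111000000000000000
Mask: 255.255.128.0


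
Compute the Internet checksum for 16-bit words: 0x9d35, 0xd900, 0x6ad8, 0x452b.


Sum all words (with carry folding):
+ 0x9d35 = 0x9d35
+ 0xd900 = 0x7636
+ 0x6ad8 = 0xe10e
+ 0x452b = 0x263a
One's complement: ~0x263a
Checksum = 0xd9c5


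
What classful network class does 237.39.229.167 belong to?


First octet: 237
Binary: 11101101
1110xxxx -> Class D (224-239)
Class D (multicast), default mask N/A


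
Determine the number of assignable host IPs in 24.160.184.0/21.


Host bits = 32 - 21 = 11
Total addresses = 2^11 = 2048
Usable = total - 2 (network and broadcast)
Usable hosts: 2046


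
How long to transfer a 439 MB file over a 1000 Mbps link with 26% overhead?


Effective throughput = 1000 * (1 - 26/100) = 740 Mbps
File size in Mb = 439 * 8 = 3512 Mb
Time = 3512 / 740
Time = 4.7459 seconds


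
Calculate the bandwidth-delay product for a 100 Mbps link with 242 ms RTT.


BDP = bandwidth * RTT
= 100 Mbps * 242 ms
= 100 * 1e6 * 242 / 1000 bits
= 24200000 bits
= 3025000 bytes
= 2954.1016 KB
BDP = 24200000 bits (3025000 bytes)


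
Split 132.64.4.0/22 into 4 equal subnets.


New prefix = 22 + 2 = 24
Each subnet has 256 addresses
  132.64.4.0/24
  132.64.5.0/24
  132.64.6.0/24
  132.64.7.0/24
Subnets: 132.64.4.0/24, 132.64.5.0/24, 132.64.6.0/24, 132.64.7.0/24


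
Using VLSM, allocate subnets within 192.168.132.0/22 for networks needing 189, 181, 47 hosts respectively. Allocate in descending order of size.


189 hosts -> /24 (254 usable): 192.168.132.0/24
181 hosts -> /24 (254 usable): 192.168.133.0/24
47 hosts -> /26 (62 usable): 192.168.134.0/26
Allocation: 192.168.132.0/24 (189 hosts, 254 usable); 192.168.133.0/24 (181 hosts, 254 usable); 192.168.134.0/26 (47 hosts, 62 usable)


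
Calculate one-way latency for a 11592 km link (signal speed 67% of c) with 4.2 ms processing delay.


Speed = 0.67 * 3e5 km/s = 201000 km/s
Propagation delay = 11592 / 201000 = 0.0577 s = 57.6716 ms
Processing delay = 4.2 ms
Total one-way latency = 61.8716 ms


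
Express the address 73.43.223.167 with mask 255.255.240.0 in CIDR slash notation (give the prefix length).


Binary: 11111111.11111111.11110000.00000000
Count leading 1s
Prefix: /20


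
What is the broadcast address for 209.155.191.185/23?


Network: 209.155.190.0/23
Host bits = 9
Set all host bits to 1:
Broadcast: 209.155.191.255


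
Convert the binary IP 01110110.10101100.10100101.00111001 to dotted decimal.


01110110 = 118
10101100 = 172
10100101 = 165
00111001 = 57
IP: 118.172.165.57


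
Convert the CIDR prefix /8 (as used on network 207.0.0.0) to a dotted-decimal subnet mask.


/8 means 8 network bits, 24 host bits
Binary: 11111111000000000000000000000000
Mask: 255.0.0.0


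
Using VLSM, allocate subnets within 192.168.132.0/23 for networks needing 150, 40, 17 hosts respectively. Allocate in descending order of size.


150 hosts -> /24 (254 usable): 192.168.132.0/24
40 hosts -> /26 (62 usable): 192.168.133.0/26
17 hosts -> /27 (30 usable): 192.168.133.64/27
Allocation: 192.168.132.0/24 (150 hosts, 254 usable); 192.168.133.0/26 (40 hosts, 62 usable); 192.168.133.64/27 (17 hosts, 30 usable)


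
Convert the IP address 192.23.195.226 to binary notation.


192 = 11000000
23 = 00010111
195 = 11000011
226 = 11100010
Binary: 11000000.00010111.11000011.11100010


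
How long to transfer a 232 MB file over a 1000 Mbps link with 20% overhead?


Effective throughput = 1000 * (1 - 20/100) = 800 Mbps
File size in Mb = 232 * 8 = 1856 Mb
Time = 1856 / 800
Time = 2.32 seconds


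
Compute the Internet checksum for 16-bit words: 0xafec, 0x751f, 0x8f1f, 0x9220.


Sum all words (with carry folding):
+ 0xafec = 0xafec
+ 0x751f = 0x250c
+ 0x8f1f = 0xb42b
+ 0x9220 = 0x464c
One's complement: ~0x464c
Checksum = 0xb9b3


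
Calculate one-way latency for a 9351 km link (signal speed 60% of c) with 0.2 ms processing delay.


Speed = 0.6 * 3e5 km/s = 180000 km/s
Propagation delay = 9351 / 180000 = 0.052 s = 51.95 ms
Processing delay = 0.2 ms
Total one-way latency = 52.15 ms


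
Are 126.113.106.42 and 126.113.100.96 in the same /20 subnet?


Mask: 255.255.240.0
126.113.106.42 AND mask = 126.113.96.0
126.113.100.96 AND mask = 126.113.96.0
Yes, same subnet (126.113.96.0)


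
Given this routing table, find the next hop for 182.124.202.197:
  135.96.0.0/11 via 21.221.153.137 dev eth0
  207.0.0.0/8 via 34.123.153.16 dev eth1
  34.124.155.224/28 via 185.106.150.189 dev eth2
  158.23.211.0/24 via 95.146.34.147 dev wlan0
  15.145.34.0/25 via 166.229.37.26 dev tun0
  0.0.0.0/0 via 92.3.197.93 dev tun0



Longest prefix match for 182.124.202.197:
  /11 135.96.0.0: no
  /8 207.0.0.0: no
  /28 34.124.155.224: no
  /24 158.23.211.0: no
  /25 15.145.34.0: no
  /0 0.0.0.0: MATCH
Selected: next-hop 92.3.197.93 via tun0 (matched /0)


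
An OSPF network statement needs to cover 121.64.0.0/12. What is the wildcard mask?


Subnet mask: 255.240.0.0
Wildcard = 255.255.255.255 - subnet mask
255 - 255 = 0
255 - 240 = 15
255 - 0 = 255
255 - 0 = 255
Wildcard: 0.15.255.255


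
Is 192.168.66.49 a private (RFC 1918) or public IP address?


RFC 1918 private ranges:
  10.0.0.0/8 (10.0.0.0 - 10.255.255.255)
  172.16.0.0/12 (172.16.0.0 - 172.31.255.255)
  192.168.0.0/16 (192.168.0.0 - 192.168.255.255)
Private (in 192.168.0.0/16)


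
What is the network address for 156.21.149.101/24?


IP:   10011100.00010101.10010101.01100101
Mask: 11111111.11111111.11111111.00000000
AND operation:
Net:  10011100.00010101.10010101.00000000
Network: 156.21.149.0/24


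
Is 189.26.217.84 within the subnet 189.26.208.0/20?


Subnet network: 189.26.208.0
Test IP AND mask: 189.26.208.0
Yes, 189.26.217.84 is in 189.26.208.0/20


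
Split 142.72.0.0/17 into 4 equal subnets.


New prefix = 17 + 2 = 19
Each subnet has 8192 addresses
  142.72.0.0/19
  142.72.32.0/19
  142.72.64.0/19
  142.72.96.0/19
Subnets: 142.72.0.0/19, 142.72.32.0/19, 142.72.64.0/19, 142.72.96.0/19


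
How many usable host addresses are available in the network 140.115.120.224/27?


Host bits = 32 - 27 = 5
Total addresses = 2^5 = 32
Usable = total - 2 (network and broadcast)
Usable hosts: 30


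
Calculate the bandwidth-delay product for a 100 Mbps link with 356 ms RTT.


BDP = bandwidth * RTT
= 100 Mbps * 356 ms
= 100 * 1e6 * 356 / 1000 bits
= 35600000 bits
= 4450000 bytes
= 4345.7031 KB
BDP = 35600000 bits (4450000 bytes)


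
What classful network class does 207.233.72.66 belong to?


First octet: 207
Binary: 11001111
110xxxxx -> Class C (192-223)
Class C, default mask 255.255.255.0 (/24)


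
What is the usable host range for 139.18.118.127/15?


Network: 139.18.0.0
Broadcast: 139.19.255.255
First usable = network + 1
Last usable = broadcast - 1
Range: 139.18.0.1 to 139.19.255.254


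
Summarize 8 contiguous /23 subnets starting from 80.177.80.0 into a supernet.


Original prefix: /23
Number of subnets: 8 = 2^3
New prefix = 23 - 3 = 20
Supernet: 80.177.80.0/20


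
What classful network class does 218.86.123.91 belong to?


First octet: 218
Binary: 11011010
110xxxxx -> Class C (192-223)
Class C, default mask 255.255.255.0 (/24)


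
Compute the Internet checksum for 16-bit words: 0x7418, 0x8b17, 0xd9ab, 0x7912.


Sum all words (with carry folding):
+ 0x7418 = 0x7418
+ 0x8b17 = 0xff2f
+ 0xd9ab = 0xd8db
+ 0x7912 = 0x51ee
One's complement: ~0x51ee
Checksum = 0xae11


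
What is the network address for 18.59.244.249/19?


IP:   00010010.00111011.11110100.11111001
Mask: 11111111.11111111.11100000.00000000
AND operation:
Net:  00010010.00111011.11100000.00000000
Network: 18.59.224.0/19


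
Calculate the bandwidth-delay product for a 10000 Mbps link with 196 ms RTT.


BDP = bandwidth * RTT
= 10000 Mbps * 196 ms
= 10000 * 1e6 * 196 / 1000 bits
= 1960000000 bits
= 245000000 bytes
= 239257.8125 KB
BDP = 1960000000 bits (245000000 bytes)


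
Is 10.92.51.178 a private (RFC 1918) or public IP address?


RFC 1918 private ranges:
  10.0.0.0/8 (10.0.0.0 - 10.255.255.255)
  172.16.0.0/12 (172.16.0.0 - 172.31.255.255)
  192.168.0.0/16 (192.168.0.0 - 192.168.255.255)
Private (in 10.0.0.0/8)


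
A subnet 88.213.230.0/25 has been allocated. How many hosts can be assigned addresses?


Host bits = 32 - 25 = 7
Total addresses = 2^7 = 128
Usable = total - 2 (network and broadcast)
Usable hosts: 126


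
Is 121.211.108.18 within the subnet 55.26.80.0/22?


Subnet network: 55.26.80.0
Test IP AND mask: 121.211.108.0
No, 121.211.108.18 is not in 55.26.80.0/22


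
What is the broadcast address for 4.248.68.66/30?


Network: 4.248.68.64/30
Host bits = 2
Set all host bits to 1:
Broadcast: 4.248.68.67


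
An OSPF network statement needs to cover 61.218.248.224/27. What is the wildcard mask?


Subnet mask: 255.255.255.224
Wildcard = 255.255.255.255 - subnet mask
255 - 255 = 0
255 - 255 = 0
255 - 255 = 0
255 - 224 = 31
Wildcard: 0.0.0.31


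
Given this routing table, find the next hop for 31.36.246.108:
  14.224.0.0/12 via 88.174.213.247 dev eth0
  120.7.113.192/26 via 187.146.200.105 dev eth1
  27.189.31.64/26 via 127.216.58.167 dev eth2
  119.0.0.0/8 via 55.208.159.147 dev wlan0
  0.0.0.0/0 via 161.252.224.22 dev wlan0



Longest prefix match for 31.36.246.108:
  /12 14.224.0.0: no
  /26 120.7.113.192: no
  /26 27.189.31.64: no
  /8 119.0.0.0: no
  /0 0.0.0.0: MATCH
Selected: next-hop 161.252.224.22 via wlan0 (matched /0)


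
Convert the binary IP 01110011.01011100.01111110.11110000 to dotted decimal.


01110011 = 115
01011100 = 92
01111110 = 126
11110000 = 240
IP: 115.92.126.240


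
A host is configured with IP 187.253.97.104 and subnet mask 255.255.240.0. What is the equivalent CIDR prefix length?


Binary: 11111111.11111111.11110000.00000000
Count leading 1s
Prefix: /20


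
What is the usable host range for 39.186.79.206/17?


Network: 39.186.0.0
Broadcast: 39.186.127.255
First usable = network + 1
Last usable = broadcast - 1
Range: 39.186.0.1 to 39.186.127.254


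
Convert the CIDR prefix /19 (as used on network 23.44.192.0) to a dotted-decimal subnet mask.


/19 means 19 network bits, 13 host bits
Binary: 11111111111111111110000000000000
Mask: 255.255.224.0


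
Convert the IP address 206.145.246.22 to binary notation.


206 = 11001110
145 = 10010001
246 = 11110110
22 = 00010110
Binary: 11001110.10010001.11110110.00010110


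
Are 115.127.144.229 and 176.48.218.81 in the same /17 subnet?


Mask: 255.255.128.0
115.127.144.229 AND mask = 115.127.128.0
176.48.218.81 AND mask = 176.48.128.0
No, different subnets (115.127.128.0 vs 176.48.128.0)


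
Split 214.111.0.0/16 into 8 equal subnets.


New prefix = 16 + 3 = 19
Each subnet has 8192 addresses
  214.111.0.0/19
  214.111.32.0/19
  214.111.64.0/19
  214.111.96.0/19
  214.111.128.0/19
  214.111.160.0/19
  214.111.192.0/19
  214.111.224.0/19
Subnets: 214.111.0.0/19, 214.111.32.0/19, 214.111.64.0/19, 214.111.96.0/19, 214.111.128.0/19, 214.111.160.0/19, 214.111.192.0/19, 214.111.224.0/19


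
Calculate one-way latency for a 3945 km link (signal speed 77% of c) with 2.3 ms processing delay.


Speed = 0.77 * 3e5 km/s = 231000 km/s
Propagation delay = 3945 / 231000 = 0.0171 s = 17.0779 ms
Processing delay = 2.3 ms
Total one-way latency = 19.3779 ms


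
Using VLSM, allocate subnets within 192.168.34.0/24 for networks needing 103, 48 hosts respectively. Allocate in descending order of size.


103 hosts -> /25 (126 usable): 192.168.34.0/25
48 hosts -> /26 (62 usable): 192.168.34.128/26
Allocation: 192.168.34.0/25 (103 hosts, 126 usable); 192.168.34.128/26 (48 hosts, 62 usable)


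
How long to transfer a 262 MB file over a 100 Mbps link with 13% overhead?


Effective throughput = 100 * (1 - 13/100) = 87 Mbps
File size in Mb = 262 * 8 = 2096 Mb
Time = 2096 / 87
Time = 24.092 seconds


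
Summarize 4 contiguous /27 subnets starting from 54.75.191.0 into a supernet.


Original prefix: /27
Number of subnets: 4 = 2^2
New prefix = 27 - 2 = 25
Supernet: 54.75.191.0/25


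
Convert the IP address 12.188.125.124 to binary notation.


12 = 00001100
188 = 10111100
125 = 01111101
124 = 01111100
Binary: 00001100.10111100.01111101.01111100


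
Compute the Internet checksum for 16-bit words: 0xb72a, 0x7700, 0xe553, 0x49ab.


Sum all words (with carry folding):
+ 0xb72a = 0xb72a
+ 0x7700 = 0x2e2b
+ 0xe553 = 0x137f
+ 0x49ab = 0x5d2a
One's complement: ~0x5d2a
Checksum = 0xa2d5


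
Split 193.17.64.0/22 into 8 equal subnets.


New prefix = 22 + 3 = 25
Each subnet has 128 addresses
  193.17.64.0/25
  193.17.64.128/25
  193.17.65.0/25
  193.17.65.128/25
  193.17.66.0/25
  193.17.66.128/25
  193.17.67.0/25
  193.17.67.128/25
Subnets: 193.17.64.0/25, 193.17.64.128/25, 193.17.65.0/25, 193.17.65.128/25, 193.17.66.0/25, 193.17.66.128/25, 193.17.67.0/25, 193.17.67.128/25


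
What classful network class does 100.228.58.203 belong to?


First octet: 100
Binary: 01100100
0xxxxxxx -> Class A (1-126)
Class A, default mask 255.0.0.0 (/8)


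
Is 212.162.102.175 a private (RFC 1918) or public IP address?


RFC 1918 private ranges:
  10.0.0.0/8 (10.0.0.0 - 10.255.255.255)
  172.16.0.0/12 (172.16.0.0 - 172.31.255.255)
  192.168.0.0/16 (192.168.0.0 - 192.168.255.255)
Public (not in any RFC 1918 range)


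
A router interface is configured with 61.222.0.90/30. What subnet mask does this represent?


/30 means 30 network bits, 2 host bits
Binary: 11111111111111111111111111111100
Mask: 255.255.255.252


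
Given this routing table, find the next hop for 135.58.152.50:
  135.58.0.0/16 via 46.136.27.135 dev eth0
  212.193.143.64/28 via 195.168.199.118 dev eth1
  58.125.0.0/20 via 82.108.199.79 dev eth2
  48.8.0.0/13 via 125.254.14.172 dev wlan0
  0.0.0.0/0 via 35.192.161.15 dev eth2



Longest prefix match for 135.58.152.50:
  /16 135.58.0.0: MATCH
  /28 212.193.143.64: no
  /20 58.125.0.0: no
  /13 48.8.0.0: no
  /0 0.0.0.0: MATCH
Selected: next-hop 46.136.27.135 via eth0 (matched /16)


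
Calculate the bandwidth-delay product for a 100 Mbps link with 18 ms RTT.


BDP = bandwidth * RTT
= 100 Mbps * 18 ms
= 100 * 1e6 * 18 / 1000 bits
= 1800000 bits
= 225000 bytes
= 219.7266 KB
BDP = 1800000 bits (225000 bytes)


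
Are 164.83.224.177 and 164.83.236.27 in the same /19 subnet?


Mask: 255.255.224.0
164.83.224.177 AND mask = 164.83.224.0
164.83.236.27 AND mask = 164.83.224.0
Yes, same subnet (164.83.224.0)


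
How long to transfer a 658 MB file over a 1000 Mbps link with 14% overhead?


Effective throughput = 1000 * (1 - 14/100) = 860 Mbps
File size in Mb = 658 * 8 = 5264 Mb
Time = 5264 / 860
Time = 6.1209 seconds


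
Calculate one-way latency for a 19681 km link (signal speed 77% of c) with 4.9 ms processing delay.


Speed = 0.77 * 3e5 km/s = 231000 km/s
Propagation delay = 19681 / 231000 = 0.0852 s = 85.1991 ms
Processing delay = 4.9 ms
Total one-way latency = 90.0991 ms


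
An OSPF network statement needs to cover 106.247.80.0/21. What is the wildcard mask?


Subnet mask: 255.255.248.0
Wildcard = 255.255.255.255 - subnet mask
255 - 255 = 0
255 - 255 = 0
255 - 248 = 7
255 - 0 = 255
Wildcard: 0.0.7.255


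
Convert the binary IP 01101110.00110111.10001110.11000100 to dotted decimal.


01101110 = 110
00110111 = 55
10001110 = 142
11000100 = 196
IP: 110.55.142.196


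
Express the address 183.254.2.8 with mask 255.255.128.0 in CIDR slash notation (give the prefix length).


Binary: 11111111.11111111.10000000.00000000
Count leading 1s
Prefix: /17


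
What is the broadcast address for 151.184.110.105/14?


Network: 151.184.0.0/14
Host bits = 18
Set all host bits to 1:
Broadcast: 151.187.255.255


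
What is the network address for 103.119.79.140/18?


IP:   01100111.01110111.01001111.10001100
Mask: 11111111.11111111.11000000.00000000
AND operation:
Net:  01100111.01110111.01000000.00000000
Network: 103.119.64.0/18


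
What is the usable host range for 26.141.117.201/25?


Network: 26.141.117.128
Broadcast: 26.141.117.255
First usable = network + 1
Last usable = broadcast - 1
Range: 26.141.117.129 to 26.141.117.254


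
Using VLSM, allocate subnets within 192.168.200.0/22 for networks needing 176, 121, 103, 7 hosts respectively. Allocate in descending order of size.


176 hosts -> /24 (254 usable): 192.168.200.0/24
121 hosts -> /25 (126 usable): 192.168.201.0/25
103 hosts -> /25 (126 usable): 192.168.201.128/25
7 hosts -> /28 (14 usable): 192.168.202.0/28
Allocation: 192.168.200.0/24 (176 hosts, 254 usable); 192.168.201.0/25 (121 hosts, 126 usable); 192.168.201.128/25 (103 hosts, 126 usable); 192.168.202.0/28 (7 hosts, 14 usable)


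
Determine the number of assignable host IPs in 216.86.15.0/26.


Host bits = 32 - 26 = 6
Total addresses = 2^6 = 64
Usable = total - 2 (network and broadcast)
Usable hosts: 62


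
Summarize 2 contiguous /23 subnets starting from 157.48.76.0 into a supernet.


Original prefix: /23
Number of subnets: 2 = 2^1
New prefix = 23 - 1 = 22
Supernet: 157.48.76.0/22


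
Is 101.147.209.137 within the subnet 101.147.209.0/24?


Subnet network: 101.147.209.0
Test IP AND mask: 101.147.209.0
Yes, 101.147.209.137 is in 101.147.209.0/24


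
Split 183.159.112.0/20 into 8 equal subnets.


New prefix = 20 + 3 = 23
Each subnet has 512 addresses
  183.159.112.0/23
  183.159.114.0/23
  183.159.116.0/23
  183.159.118.0/23
  183.159.120.0/23
  183.159.122.0/23
  183.159.124.0/23
  183.159.126.0/23
Subnets: 183.159.112.0/23, 183.159.114.0/23, 183.159.116.0/23, 183.159.118.0/23, 183.159.120.0/23, 183.159.122.0/23, 183.159.124.0/23, 183.159.126.0/23


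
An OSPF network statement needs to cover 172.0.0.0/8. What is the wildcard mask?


Subnet mask: 255.0.0.0
Wildcard = 255.255.255.255 - subnet mask
255 - 255 = 0
255 - 0 = 255
255 - 0 = 255
255 - 0 = 255
Wildcard: 0.255.255.255


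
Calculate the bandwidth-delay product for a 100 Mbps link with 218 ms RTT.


BDP = bandwidth * RTT
= 100 Mbps * 218 ms
= 100 * 1e6 * 218 / 1000 bits
= 21800000 bits
= 2725000 bytes
= 2661.1328 KB
BDP = 21800000 bits (2725000 bytes)


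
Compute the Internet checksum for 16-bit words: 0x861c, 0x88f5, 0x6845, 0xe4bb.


Sum all words (with carry folding):
+ 0x861c = 0x861c
+ 0x88f5 = 0x0f12
+ 0x6845 = 0x7757
+ 0xe4bb = 0x5c13
One's complement: ~0x5c13
Checksum = 0xa3ec


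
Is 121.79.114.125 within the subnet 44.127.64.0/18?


Subnet network: 44.127.64.0
Test IP AND mask: 121.79.64.0
No, 121.79.114.125 is not in 44.127.64.0/18


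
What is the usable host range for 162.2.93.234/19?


Network: 162.2.64.0
Broadcast: 162.2.95.255
First usable = network + 1
Last usable = broadcast - 1
Range: 162.2.64.1 to 162.2.95.254


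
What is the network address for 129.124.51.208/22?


IP:   10000001.01111100.00110011.11010000
Mask: 11111111.11111111.11111100.00000000
AND operation:
Net:  10000001.01111100.00110000.00000000
Network: 129.124.48.0/22


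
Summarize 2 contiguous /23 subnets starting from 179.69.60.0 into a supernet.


Original prefix: /23
Number of subnets: 2 = 2^1
New prefix = 23 - 1 = 22
Supernet: 179.69.60.0/22
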